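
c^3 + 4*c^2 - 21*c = c*(c - 3)*(c + 7)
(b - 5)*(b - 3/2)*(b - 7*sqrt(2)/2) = b^3 - 13*b^2/2 - 7*sqrt(2)*b^2/2 + 15*b/2 + 91*sqrt(2)*b/4 - 105*sqrt(2)/4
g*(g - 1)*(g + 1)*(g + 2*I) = g^4 + 2*I*g^3 - g^2 - 2*I*g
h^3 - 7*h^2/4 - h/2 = h*(h - 2)*(h + 1/4)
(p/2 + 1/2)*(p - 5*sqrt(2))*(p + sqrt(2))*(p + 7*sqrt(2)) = p^4/2 + p^3/2 + 3*sqrt(2)*p^3/2 - 33*p^2 + 3*sqrt(2)*p^2/2 - 35*sqrt(2)*p - 33*p - 35*sqrt(2)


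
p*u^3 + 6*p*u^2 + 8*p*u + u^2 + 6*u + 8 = (u + 2)*(u + 4)*(p*u + 1)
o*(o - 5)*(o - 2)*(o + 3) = o^4 - 4*o^3 - 11*o^2 + 30*o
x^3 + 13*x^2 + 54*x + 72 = (x + 3)*(x + 4)*(x + 6)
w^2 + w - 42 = (w - 6)*(w + 7)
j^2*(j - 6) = j^3 - 6*j^2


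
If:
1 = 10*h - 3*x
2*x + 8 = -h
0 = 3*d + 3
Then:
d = -1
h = -22/23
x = -81/23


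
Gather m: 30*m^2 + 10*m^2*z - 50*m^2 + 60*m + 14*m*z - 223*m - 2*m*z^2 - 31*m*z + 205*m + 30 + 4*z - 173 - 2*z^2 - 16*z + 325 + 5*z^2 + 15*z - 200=m^2*(10*z - 20) + m*(-2*z^2 - 17*z + 42) + 3*z^2 + 3*z - 18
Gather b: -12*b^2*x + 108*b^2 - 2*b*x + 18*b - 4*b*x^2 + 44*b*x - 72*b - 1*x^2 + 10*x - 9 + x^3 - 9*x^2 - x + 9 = b^2*(108 - 12*x) + b*(-4*x^2 + 42*x - 54) + x^3 - 10*x^2 + 9*x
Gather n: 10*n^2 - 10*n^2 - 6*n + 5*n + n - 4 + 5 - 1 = 0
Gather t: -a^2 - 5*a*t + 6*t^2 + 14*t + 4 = -a^2 + 6*t^2 + t*(14 - 5*a) + 4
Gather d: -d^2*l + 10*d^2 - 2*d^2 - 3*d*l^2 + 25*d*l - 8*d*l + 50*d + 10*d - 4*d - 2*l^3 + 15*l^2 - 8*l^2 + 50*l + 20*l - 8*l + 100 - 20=d^2*(8 - l) + d*(-3*l^2 + 17*l + 56) - 2*l^3 + 7*l^2 + 62*l + 80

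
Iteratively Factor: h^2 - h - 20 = (h - 5)*(h + 4)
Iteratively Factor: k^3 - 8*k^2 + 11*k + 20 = (k - 4)*(k^2 - 4*k - 5) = (k - 5)*(k - 4)*(k + 1)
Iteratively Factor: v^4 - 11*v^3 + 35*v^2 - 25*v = (v)*(v^3 - 11*v^2 + 35*v - 25) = v*(v - 1)*(v^2 - 10*v + 25) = v*(v - 5)*(v - 1)*(v - 5)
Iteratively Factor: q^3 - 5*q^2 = (q)*(q^2 - 5*q) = q^2*(q - 5)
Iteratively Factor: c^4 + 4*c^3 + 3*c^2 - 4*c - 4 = (c + 2)*(c^3 + 2*c^2 - c - 2) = (c + 1)*(c + 2)*(c^2 + c - 2) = (c - 1)*(c + 1)*(c + 2)*(c + 2)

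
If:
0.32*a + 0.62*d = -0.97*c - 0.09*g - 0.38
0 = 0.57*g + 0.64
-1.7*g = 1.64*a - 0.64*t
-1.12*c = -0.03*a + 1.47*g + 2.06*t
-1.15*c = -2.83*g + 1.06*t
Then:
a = 3.00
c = -7.10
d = 9.11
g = -1.12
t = 4.71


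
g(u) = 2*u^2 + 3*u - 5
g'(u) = 4*u + 3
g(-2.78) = 2.12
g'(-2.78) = -8.12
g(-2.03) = -2.85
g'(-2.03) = -5.12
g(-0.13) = -5.36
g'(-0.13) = 2.48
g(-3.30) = 6.88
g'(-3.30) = -10.20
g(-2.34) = -1.07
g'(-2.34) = -6.36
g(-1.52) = -4.94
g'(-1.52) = -3.08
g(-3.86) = 13.22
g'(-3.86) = -12.44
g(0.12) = -4.61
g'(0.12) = 3.48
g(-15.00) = 400.00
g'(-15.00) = -57.00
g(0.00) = -5.00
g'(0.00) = 3.00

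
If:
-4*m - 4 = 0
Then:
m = -1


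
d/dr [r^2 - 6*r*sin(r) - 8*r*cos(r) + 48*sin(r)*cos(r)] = 8*r*sin(r) - 6*r*cos(r) + 2*r - 6*sin(r) - 8*cos(r) + 48*cos(2*r)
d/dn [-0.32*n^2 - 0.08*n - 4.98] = -0.64*n - 0.08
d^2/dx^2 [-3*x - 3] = 0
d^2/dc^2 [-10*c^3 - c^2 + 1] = -60*c - 2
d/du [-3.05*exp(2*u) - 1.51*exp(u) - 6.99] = (-6.1*exp(u) - 1.51)*exp(u)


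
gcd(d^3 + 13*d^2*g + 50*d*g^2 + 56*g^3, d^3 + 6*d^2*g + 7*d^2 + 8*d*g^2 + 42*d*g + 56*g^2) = d^2 + 6*d*g + 8*g^2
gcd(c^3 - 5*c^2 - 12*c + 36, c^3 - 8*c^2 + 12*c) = c^2 - 8*c + 12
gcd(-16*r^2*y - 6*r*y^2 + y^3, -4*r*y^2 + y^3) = y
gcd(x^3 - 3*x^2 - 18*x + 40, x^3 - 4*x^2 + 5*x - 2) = x - 2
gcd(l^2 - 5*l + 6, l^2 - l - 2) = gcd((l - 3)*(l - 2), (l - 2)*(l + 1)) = l - 2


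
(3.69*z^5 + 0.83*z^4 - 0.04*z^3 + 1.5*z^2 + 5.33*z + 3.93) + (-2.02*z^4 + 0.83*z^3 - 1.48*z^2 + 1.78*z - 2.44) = 3.69*z^5 - 1.19*z^4 + 0.79*z^3 + 0.02*z^2 + 7.11*z + 1.49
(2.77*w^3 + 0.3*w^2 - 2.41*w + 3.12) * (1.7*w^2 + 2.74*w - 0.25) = 4.709*w^5 + 8.0998*w^4 - 3.9675*w^3 - 1.3744*w^2 + 9.1513*w - 0.78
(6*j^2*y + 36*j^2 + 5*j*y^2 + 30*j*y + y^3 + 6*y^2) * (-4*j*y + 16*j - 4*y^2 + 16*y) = -24*j^3*y^2 - 48*j^3*y + 576*j^3 - 44*j^2*y^3 - 88*j^2*y^2 + 1056*j^2*y - 24*j*y^4 - 48*j*y^3 + 576*j*y^2 - 4*y^5 - 8*y^4 + 96*y^3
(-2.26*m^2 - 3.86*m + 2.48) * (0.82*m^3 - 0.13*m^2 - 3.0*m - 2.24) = -1.8532*m^5 - 2.8714*m^4 + 9.3154*m^3 + 16.32*m^2 + 1.2064*m - 5.5552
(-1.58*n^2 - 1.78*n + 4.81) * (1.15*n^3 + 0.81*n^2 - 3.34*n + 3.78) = -1.817*n^5 - 3.3268*n^4 + 9.3669*n^3 + 3.8689*n^2 - 22.7938*n + 18.1818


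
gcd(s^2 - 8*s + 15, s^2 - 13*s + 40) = s - 5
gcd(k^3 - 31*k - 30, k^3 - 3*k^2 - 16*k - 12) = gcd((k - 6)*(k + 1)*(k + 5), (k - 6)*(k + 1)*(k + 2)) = k^2 - 5*k - 6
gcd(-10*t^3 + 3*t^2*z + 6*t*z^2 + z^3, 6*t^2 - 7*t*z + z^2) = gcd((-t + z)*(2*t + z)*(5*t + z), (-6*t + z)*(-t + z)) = -t + z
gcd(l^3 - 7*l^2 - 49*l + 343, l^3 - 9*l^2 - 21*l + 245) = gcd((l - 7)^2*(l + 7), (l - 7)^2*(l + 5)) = l^2 - 14*l + 49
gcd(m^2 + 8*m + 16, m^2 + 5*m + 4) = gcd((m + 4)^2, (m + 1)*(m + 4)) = m + 4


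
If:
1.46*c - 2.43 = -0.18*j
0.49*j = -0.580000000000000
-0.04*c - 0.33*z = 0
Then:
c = 1.81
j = -1.18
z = -0.22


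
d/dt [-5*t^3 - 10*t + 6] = -15*t^2 - 10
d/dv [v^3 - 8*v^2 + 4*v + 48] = 3*v^2 - 16*v + 4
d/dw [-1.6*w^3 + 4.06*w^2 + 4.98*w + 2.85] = -4.8*w^2 + 8.12*w + 4.98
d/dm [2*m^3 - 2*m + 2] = 6*m^2 - 2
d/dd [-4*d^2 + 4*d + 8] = 4 - 8*d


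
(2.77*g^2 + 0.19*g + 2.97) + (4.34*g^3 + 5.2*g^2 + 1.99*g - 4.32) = 4.34*g^3 + 7.97*g^2 + 2.18*g - 1.35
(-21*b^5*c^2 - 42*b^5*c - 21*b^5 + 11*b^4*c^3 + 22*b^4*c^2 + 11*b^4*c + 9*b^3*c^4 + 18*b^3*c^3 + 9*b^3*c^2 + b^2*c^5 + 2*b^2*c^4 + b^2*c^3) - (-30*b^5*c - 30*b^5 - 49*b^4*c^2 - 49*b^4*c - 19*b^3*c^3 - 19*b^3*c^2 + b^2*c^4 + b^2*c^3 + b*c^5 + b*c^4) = -21*b^5*c^2 - 12*b^5*c + 9*b^5 + 11*b^4*c^3 + 71*b^4*c^2 + 60*b^4*c + 9*b^3*c^4 + 37*b^3*c^3 + 28*b^3*c^2 + b^2*c^5 + b^2*c^4 - b*c^5 - b*c^4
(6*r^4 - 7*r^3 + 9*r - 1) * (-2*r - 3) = -12*r^5 - 4*r^4 + 21*r^3 - 18*r^2 - 25*r + 3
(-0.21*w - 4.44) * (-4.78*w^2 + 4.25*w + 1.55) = 1.0038*w^3 + 20.3307*w^2 - 19.1955*w - 6.882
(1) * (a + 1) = a + 1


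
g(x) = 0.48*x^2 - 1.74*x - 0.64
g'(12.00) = 9.78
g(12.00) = 47.60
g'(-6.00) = -7.50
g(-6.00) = 27.08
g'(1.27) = -0.52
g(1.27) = -2.08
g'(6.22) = 4.23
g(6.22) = 7.11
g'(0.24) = -1.51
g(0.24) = -1.03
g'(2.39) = 0.55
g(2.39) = -2.06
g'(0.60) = -1.16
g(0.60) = -1.51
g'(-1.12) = -2.82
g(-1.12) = 1.91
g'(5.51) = 3.55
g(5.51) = 4.35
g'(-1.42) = -3.10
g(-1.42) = 2.80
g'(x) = 0.96*x - 1.74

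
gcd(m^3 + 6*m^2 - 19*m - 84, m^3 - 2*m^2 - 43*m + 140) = m^2 + 3*m - 28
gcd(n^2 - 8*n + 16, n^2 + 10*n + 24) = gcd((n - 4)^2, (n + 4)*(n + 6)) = 1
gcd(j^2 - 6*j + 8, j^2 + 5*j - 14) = j - 2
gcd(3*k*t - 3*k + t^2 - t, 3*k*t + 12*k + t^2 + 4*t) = 3*k + t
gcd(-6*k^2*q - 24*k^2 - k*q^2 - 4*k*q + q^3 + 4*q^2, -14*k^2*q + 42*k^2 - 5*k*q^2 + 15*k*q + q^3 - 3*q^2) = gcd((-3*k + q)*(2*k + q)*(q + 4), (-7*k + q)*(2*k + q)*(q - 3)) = 2*k + q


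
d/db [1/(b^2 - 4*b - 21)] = 2*(2 - b)/(-b^2 + 4*b + 21)^2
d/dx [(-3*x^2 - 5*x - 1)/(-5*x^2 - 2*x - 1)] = (-19*x^2 - 4*x + 3)/(25*x^4 + 20*x^3 + 14*x^2 + 4*x + 1)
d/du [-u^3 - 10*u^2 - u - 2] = -3*u^2 - 20*u - 1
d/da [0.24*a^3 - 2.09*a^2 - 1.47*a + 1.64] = 0.72*a^2 - 4.18*a - 1.47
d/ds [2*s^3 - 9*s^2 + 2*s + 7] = 6*s^2 - 18*s + 2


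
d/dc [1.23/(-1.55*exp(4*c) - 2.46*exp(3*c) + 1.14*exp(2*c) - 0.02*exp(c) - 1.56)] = (7.626*exp(3*c) + 9.0774*exp(2*c) - 2.8044*exp(c) + 0.0246)*exp(c)/(1.55*exp(4*c) + 2.46*exp(3*c) - 1.14*exp(2*c) + 0.02*exp(c) + 1.56)^2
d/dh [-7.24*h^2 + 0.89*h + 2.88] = 0.89 - 14.48*h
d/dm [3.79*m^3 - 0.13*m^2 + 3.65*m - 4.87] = 11.37*m^2 - 0.26*m + 3.65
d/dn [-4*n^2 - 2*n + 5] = -8*n - 2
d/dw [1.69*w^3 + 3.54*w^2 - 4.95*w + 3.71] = 5.07*w^2 + 7.08*w - 4.95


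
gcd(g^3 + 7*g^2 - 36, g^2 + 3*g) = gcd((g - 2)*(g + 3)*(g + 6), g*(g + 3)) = g + 3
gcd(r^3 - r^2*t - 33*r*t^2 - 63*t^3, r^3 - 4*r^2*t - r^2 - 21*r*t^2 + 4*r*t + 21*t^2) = r^2 - 4*r*t - 21*t^2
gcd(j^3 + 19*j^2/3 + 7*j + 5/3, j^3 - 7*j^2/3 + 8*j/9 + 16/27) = j + 1/3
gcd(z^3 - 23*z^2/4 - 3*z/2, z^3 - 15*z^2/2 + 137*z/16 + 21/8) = z^2 - 23*z/4 - 3/2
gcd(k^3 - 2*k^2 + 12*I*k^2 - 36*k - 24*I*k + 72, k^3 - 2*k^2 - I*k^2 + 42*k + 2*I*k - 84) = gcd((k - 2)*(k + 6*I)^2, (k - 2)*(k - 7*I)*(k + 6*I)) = k^2 + k*(-2 + 6*I) - 12*I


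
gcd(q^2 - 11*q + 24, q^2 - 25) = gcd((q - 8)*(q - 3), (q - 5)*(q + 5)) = 1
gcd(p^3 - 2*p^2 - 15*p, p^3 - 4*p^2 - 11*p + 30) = p^2 - 2*p - 15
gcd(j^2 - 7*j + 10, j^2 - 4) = j - 2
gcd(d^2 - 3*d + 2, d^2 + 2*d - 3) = d - 1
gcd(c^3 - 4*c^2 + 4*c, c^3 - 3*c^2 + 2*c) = c^2 - 2*c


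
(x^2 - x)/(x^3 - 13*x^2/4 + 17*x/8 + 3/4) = 8*x*(x - 1)/(8*x^3 - 26*x^2 + 17*x + 6)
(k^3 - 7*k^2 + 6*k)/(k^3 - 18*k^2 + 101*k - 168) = k*(k^2 - 7*k + 6)/(k^3 - 18*k^2 + 101*k - 168)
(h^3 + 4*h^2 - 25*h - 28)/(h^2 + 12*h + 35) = (h^2 - 3*h - 4)/(h + 5)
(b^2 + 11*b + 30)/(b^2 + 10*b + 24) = (b + 5)/(b + 4)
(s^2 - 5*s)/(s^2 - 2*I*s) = (s - 5)/(s - 2*I)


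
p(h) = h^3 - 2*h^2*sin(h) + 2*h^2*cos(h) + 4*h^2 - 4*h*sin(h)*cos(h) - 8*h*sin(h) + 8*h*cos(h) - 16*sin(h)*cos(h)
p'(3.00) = 37.70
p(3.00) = 19.41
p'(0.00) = -8.00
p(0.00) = 0.00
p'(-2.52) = -14.84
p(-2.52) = 8.32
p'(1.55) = 10.24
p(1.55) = -3.97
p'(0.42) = -9.41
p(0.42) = -3.93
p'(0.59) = -7.75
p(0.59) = -5.40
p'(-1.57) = -1.34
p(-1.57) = -1.64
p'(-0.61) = 2.22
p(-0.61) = 1.87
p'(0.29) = -9.82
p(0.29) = -2.67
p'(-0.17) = -5.53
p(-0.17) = 1.16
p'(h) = -2*h^2*sin(h) - 2*h^2*cos(h) + 3*h^2 + 4*h*sin(h)^2 - 12*h*sin(h) - 4*h*cos(h)^2 - 4*h*cos(h) + 8*h + 16*sin(h)^2 - 4*sin(h)*cos(h) - 8*sin(h) - 16*cos(h)^2 + 8*cos(h)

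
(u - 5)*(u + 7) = u^2 + 2*u - 35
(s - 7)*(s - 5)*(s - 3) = s^3 - 15*s^2 + 71*s - 105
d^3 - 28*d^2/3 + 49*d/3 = d*(d - 7)*(d - 7/3)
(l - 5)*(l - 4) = l^2 - 9*l + 20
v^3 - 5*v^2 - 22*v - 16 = (v - 8)*(v + 1)*(v + 2)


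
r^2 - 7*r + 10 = (r - 5)*(r - 2)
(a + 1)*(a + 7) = a^2 + 8*a + 7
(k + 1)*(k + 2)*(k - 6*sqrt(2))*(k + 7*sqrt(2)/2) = k^4 - 5*sqrt(2)*k^3/2 + 3*k^3 - 40*k^2 - 15*sqrt(2)*k^2/2 - 126*k - 5*sqrt(2)*k - 84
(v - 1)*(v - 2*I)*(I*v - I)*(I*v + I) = -v^4 + v^3 + 2*I*v^3 + v^2 - 2*I*v^2 - v - 2*I*v + 2*I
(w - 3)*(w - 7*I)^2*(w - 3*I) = w^4 - 3*w^3 - 17*I*w^3 - 91*w^2 + 51*I*w^2 + 273*w + 147*I*w - 441*I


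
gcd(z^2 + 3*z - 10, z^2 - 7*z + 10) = z - 2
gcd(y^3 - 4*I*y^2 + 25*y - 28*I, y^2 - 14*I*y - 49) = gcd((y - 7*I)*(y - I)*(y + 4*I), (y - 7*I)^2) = y - 7*I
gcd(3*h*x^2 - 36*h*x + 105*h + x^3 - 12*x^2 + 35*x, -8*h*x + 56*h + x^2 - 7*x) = x - 7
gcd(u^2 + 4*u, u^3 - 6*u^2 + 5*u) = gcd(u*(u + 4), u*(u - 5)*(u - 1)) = u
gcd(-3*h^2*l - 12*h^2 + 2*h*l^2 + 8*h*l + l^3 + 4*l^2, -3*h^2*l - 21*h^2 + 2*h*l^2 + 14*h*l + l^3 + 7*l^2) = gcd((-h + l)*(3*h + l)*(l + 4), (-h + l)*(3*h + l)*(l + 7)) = 3*h^2 - 2*h*l - l^2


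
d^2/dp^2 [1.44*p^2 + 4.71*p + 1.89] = 2.88000000000000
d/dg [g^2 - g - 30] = 2*g - 1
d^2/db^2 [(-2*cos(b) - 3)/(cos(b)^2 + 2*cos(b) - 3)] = 2*(9*(1 - cos(2*b))^2*cos(b)/4 + (1 - cos(2*b))^2 + cos(b)/4 + 29*cos(2*b)/2 + 33*cos(3*b)/4 - cos(5*b)/2 - 45/2)/((cos(b) - 1)^3*(cos(b) + 3)^3)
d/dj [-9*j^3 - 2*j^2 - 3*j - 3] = -27*j^2 - 4*j - 3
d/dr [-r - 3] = -1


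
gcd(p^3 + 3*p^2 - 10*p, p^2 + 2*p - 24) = 1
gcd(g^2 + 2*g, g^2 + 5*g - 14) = 1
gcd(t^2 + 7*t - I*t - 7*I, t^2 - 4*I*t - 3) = t - I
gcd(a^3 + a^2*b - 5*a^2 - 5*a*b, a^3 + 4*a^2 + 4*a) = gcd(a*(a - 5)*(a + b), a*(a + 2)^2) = a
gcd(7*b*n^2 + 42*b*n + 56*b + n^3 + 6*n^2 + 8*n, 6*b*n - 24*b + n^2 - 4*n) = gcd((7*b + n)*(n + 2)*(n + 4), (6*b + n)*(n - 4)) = 1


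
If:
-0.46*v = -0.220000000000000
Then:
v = 0.48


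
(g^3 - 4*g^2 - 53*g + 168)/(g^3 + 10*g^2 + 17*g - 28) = (g^2 - 11*g + 24)/(g^2 + 3*g - 4)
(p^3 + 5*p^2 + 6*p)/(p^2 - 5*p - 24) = p*(p + 2)/(p - 8)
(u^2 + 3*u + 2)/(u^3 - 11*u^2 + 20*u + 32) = (u + 2)/(u^2 - 12*u + 32)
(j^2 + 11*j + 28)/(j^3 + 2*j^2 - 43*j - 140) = (j + 7)/(j^2 - 2*j - 35)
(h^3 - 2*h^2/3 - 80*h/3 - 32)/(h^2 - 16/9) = 3*(h^2 - 2*h - 24)/(3*h - 4)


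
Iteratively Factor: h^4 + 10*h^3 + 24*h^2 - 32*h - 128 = (h + 4)*(h^3 + 6*h^2 - 32) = (h + 4)^2*(h^2 + 2*h - 8) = (h - 2)*(h + 4)^2*(h + 4)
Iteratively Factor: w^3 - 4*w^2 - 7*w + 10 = (w - 1)*(w^2 - 3*w - 10) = (w - 1)*(w + 2)*(w - 5)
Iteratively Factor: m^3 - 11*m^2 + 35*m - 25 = (m - 5)*(m^2 - 6*m + 5) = (m - 5)^2*(m - 1)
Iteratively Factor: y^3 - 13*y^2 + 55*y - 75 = (y - 5)*(y^2 - 8*y + 15) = (y - 5)*(y - 3)*(y - 5)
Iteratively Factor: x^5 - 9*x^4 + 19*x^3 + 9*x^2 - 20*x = (x - 4)*(x^4 - 5*x^3 - x^2 + 5*x) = (x - 4)*(x + 1)*(x^3 - 6*x^2 + 5*x) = x*(x - 4)*(x + 1)*(x^2 - 6*x + 5) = x*(x - 4)*(x - 1)*(x + 1)*(x - 5)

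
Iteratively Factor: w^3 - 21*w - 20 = (w - 5)*(w^2 + 5*w + 4) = (w - 5)*(w + 1)*(w + 4)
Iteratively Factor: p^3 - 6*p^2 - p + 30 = (p - 3)*(p^2 - 3*p - 10) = (p - 5)*(p - 3)*(p + 2)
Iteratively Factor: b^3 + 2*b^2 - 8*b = (b)*(b^2 + 2*b - 8) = b*(b + 4)*(b - 2)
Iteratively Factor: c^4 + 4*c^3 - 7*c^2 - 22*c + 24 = (c - 2)*(c^3 + 6*c^2 + 5*c - 12) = (c - 2)*(c - 1)*(c^2 + 7*c + 12) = (c - 2)*(c - 1)*(c + 4)*(c + 3)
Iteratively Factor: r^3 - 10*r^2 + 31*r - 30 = (r - 3)*(r^2 - 7*r + 10) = (r - 5)*(r - 3)*(r - 2)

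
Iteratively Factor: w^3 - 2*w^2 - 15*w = (w - 5)*(w^2 + 3*w) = w*(w - 5)*(w + 3)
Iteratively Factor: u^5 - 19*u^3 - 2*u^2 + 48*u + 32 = (u - 2)*(u^4 + 2*u^3 - 15*u^2 - 32*u - 16) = (u - 2)*(u + 1)*(u^3 + u^2 - 16*u - 16) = (u - 4)*(u - 2)*(u + 1)*(u^2 + 5*u + 4) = (u - 4)*(u - 2)*(u + 1)*(u + 4)*(u + 1)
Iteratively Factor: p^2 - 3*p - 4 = (p + 1)*(p - 4)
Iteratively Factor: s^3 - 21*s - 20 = (s + 4)*(s^2 - 4*s - 5) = (s - 5)*(s + 4)*(s + 1)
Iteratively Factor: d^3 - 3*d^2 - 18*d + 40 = (d - 2)*(d^2 - d - 20) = (d - 5)*(d - 2)*(d + 4)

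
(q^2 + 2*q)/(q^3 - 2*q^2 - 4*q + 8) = q/(q^2 - 4*q + 4)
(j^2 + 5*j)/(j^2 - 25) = j/(j - 5)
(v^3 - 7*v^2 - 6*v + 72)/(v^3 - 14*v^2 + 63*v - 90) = (v^2 - v - 12)/(v^2 - 8*v + 15)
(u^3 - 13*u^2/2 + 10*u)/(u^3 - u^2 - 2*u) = (-u^2 + 13*u/2 - 10)/(-u^2 + u + 2)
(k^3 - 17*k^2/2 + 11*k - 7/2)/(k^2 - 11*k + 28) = (2*k^2 - 3*k + 1)/(2*(k - 4))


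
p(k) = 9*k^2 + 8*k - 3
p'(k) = 18*k + 8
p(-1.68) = 8.96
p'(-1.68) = -22.24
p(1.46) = 27.86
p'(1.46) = 34.28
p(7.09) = 506.13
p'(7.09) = 135.62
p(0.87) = 10.77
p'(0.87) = 23.66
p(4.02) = 174.60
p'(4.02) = 80.36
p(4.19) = 188.52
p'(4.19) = 83.42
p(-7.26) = 413.29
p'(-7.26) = -122.68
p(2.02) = 49.88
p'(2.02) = 44.36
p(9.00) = 798.00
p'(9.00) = 170.00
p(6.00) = 369.00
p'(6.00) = 116.00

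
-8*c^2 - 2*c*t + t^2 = (-4*c + t)*(2*c + t)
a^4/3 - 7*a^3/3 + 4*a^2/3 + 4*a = a*(a/3 + 1/3)*(a - 6)*(a - 2)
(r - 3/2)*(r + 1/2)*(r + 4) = r^3 + 3*r^2 - 19*r/4 - 3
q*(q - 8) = q^2 - 8*q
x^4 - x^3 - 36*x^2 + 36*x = x*(x - 6)*(x - 1)*(x + 6)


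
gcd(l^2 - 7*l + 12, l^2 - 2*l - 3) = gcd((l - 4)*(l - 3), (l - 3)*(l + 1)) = l - 3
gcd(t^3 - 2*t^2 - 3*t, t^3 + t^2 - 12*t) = t^2 - 3*t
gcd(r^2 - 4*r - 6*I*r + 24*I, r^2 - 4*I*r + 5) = 1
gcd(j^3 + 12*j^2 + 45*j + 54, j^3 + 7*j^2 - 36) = j^2 + 9*j + 18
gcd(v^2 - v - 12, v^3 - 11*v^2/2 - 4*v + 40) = v - 4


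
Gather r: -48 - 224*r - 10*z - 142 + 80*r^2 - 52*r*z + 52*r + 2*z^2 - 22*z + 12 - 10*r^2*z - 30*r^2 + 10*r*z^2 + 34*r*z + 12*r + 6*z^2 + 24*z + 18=r^2*(50 - 10*z) + r*(10*z^2 - 18*z - 160) + 8*z^2 - 8*z - 160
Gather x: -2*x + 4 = 4 - 2*x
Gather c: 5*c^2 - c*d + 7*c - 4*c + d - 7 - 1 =5*c^2 + c*(3 - d) + d - 8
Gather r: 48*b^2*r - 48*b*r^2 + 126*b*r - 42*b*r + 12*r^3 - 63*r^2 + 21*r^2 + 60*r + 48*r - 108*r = 12*r^3 + r^2*(-48*b - 42) + r*(48*b^2 + 84*b)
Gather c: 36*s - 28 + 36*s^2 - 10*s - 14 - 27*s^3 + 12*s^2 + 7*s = -27*s^3 + 48*s^2 + 33*s - 42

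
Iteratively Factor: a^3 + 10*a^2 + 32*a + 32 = (a + 4)*(a^2 + 6*a + 8) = (a + 2)*(a + 4)*(a + 4)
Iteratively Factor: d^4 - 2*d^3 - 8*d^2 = (d + 2)*(d^3 - 4*d^2) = d*(d + 2)*(d^2 - 4*d) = d^2*(d + 2)*(d - 4)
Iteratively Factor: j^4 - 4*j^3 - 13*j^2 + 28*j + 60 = (j + 2)*(j^3 - 6*j^2 - j + 30) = (j + 2)^2*(j^2 - 8*j + 15) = (j - 5)*(j + 2)^2*(j - 3)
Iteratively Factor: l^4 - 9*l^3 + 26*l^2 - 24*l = (l - 2)*(l^3 - 7*l^2 + 12*l) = l*(l - 2)*(l^2 - 7*l + 12) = l*(l - 4)*(l - 2)*(l - 3)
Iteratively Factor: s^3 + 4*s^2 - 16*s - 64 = (s - 4)*(s^2 + 8*s + 16) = (s - 4)*(s + 4)*(s + 4)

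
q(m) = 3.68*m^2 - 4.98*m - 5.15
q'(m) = 7.36*m - 4.98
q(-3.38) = 53.72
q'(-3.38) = -29.86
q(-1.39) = 8.88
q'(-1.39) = -15.21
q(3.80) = 29.07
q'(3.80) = 22.99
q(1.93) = -1.05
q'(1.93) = 9.22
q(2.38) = 3.84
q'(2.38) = 12.54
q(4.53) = 47.81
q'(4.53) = 28.36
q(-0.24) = -3.74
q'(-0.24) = -6.75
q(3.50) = 22.50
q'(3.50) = 20.78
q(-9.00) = 337.75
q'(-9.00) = -71.22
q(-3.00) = 42.91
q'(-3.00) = -27.06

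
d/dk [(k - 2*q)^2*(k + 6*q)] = (k - 2*q)*(3*k + 10*q)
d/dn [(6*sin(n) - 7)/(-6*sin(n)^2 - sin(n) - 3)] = (36*sin(n)^2 - 84*sin(n) - 25)*cos(n)/(6*sin(n)^2 + sin(n) + 3)^2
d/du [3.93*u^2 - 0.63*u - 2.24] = 7.86*u - 0.63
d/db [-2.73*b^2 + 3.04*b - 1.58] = 3.04 - 5.46*b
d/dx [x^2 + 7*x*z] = 2*x + 7*z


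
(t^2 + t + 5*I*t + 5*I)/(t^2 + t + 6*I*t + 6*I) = (t + 5*I)/(t + 6*I)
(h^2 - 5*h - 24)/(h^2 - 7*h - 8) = (h + 3)/(h + 1)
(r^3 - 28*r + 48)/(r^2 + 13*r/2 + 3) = 2*(r^2 - 6*r + 8)/(2*r + 1)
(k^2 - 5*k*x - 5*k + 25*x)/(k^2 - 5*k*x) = (k - 5)/k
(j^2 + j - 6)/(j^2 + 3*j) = (j - 2)/j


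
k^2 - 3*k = k*(k - 3)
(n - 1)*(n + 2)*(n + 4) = n^3 + 5*n^2 + 2*n - 8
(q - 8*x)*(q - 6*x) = q^2 - 14*q*x + 48*x^2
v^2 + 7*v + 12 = (v + 3)*(v + 4)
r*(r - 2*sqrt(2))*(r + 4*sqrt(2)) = r^3 + 2*sqrt(2)*r^2 - 16*r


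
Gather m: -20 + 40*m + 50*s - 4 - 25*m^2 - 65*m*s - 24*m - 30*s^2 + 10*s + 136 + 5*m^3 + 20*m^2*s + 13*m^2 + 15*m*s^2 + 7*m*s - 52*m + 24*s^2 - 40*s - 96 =5*m^3 + m^2*(20*s - 12) + m*(15*s^2 - 58*s - 36) - 6*s^2 + 20*s + 16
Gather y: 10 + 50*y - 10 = 50*y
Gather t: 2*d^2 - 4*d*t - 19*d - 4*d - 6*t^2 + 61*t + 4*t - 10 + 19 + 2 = 2*d^2 - 23*d - 6*t^2 + t*(65 - 4*d) + 11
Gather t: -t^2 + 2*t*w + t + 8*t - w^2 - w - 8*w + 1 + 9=-t^2 + t*(2*w + 9) - w^2 - 9*w + 10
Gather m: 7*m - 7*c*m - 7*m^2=-7*m^2 + m*(7 - 7*c)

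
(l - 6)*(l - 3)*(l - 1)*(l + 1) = l^4 - 9*l^3 + 17*l^2 + 9*l - 18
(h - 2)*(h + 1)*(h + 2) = h^3 + h^2 - 4*h - 4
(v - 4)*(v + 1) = v^2 - 3*v - 4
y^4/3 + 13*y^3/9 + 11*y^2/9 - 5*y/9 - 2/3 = (y/3 + 1)*(y - 2/3)*(y + 1)^2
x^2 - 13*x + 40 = (x - 8)*(x - 5)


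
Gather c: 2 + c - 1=c + 1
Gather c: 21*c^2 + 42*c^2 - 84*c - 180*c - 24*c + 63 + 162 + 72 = 63*c^2 - 288*c + 297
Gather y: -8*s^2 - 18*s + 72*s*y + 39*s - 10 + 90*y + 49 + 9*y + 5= -8*s^2 + 21*s + y*(72*s + 99) + 44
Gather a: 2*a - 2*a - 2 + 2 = 0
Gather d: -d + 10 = 10 - d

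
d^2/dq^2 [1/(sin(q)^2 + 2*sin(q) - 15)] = 2*(-2*sin(q)^4 - 3*sin(q)^3 - 29*sin(q)^2 - 9*sin(q) + 19)/(sin(q)^2 + 2*sin(q) - 15)^3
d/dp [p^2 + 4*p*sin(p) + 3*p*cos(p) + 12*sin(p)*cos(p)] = -3*p*sin(p) + 4*p*cos(p) + 2*p + 4*sin(p) + 3*cos(p) + 12*cos(2*p)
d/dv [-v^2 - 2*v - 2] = -2*v - 2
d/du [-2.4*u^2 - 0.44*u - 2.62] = -4.8*u - 0.44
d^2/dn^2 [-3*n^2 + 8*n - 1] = -6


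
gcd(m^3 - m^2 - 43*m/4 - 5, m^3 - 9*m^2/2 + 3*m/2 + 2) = m^2 - 7*m/2 - 2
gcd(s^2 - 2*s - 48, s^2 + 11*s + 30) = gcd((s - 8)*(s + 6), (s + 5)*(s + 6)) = s + 6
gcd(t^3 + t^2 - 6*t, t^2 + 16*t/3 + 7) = t + 3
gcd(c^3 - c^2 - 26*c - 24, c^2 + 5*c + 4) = c^2 + 5*c + 4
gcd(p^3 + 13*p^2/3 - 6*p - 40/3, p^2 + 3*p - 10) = p^2 + 3*p - 10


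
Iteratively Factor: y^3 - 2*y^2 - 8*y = (y + 2)*(y^2 - 4*y) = (y - 4)*(y + 2)*(y)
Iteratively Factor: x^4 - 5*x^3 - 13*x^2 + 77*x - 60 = (x - 1)*(x^3 - 4*x^2 - 17*x + 60) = (x - 5)*(x - 1)*(x^2 + x - 12) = (x - 5)*(x - 1)*(x + 4)*(x - 3)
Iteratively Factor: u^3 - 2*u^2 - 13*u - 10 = (u + 2)*(u^2 - 4*u - 5) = (u - 5)*(u + 2)*(u + 1)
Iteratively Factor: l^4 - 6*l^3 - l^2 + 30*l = (l)*(l^3 - 6*l^2 - l + 30) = l*(l - 3)*(l^2 - 3*l - 10) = l*(l - 3)*(l + 2)*(l - 5)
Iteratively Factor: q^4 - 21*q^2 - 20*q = (q + 4)*(q^3 - 4*q^2 - 5*q) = (q + 1)*(q + 4)*(q^2 - 5*q) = q*(q + 1)*(q + 4)*(q - 5)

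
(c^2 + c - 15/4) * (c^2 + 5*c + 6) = c^4 + 6*c^3 + 29*c^2/4 - 51*c/4 - 45/2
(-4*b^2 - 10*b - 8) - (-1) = -4*b^2 - 10*b - 7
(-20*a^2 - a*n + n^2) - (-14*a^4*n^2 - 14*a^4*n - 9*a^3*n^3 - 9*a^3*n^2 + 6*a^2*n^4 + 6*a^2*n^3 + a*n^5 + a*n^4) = 14*a^4*n^2 + 14*a^4*n + 9*a^3*n^3 + 9*a^3*n^2 - 6*a^2*n^4 - 6*a^2*n^3 - 20*a^2 - a*n^5 - a*n^4 - a*n + n^2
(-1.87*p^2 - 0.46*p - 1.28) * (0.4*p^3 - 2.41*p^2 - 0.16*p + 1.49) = -0.748*p^5 + 4.3227*p^4 + 0.8958*p^3 + 0.3721*p^2 - 0.4806*p - 1.9072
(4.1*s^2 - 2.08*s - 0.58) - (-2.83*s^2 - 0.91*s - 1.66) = 6.93*s^2 - 1.17*s + 1.08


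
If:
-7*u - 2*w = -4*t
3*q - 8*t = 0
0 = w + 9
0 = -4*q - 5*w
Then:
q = 45/4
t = 135/32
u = 279/56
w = -9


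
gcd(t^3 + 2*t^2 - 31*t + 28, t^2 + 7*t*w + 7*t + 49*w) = t + 7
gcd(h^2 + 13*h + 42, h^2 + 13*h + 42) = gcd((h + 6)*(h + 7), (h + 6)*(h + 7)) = h^2 + 13*h + 42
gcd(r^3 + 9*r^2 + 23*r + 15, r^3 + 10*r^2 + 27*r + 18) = r^2 + 4*r + 3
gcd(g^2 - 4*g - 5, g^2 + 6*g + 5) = g + 1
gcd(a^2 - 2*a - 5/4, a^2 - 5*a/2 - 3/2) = a + 1/2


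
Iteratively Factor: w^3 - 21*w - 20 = (w + 4)*(w^2 - 4*w - 5) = (w + 1)*(w + 4)*(w - 5)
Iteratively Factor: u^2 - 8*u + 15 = (u - 5)*(u - 3)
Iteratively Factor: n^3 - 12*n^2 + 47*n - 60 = (n - 3)*(n^2 - 9*n + 20) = (n - 4)*(n - 3)*(n - 5)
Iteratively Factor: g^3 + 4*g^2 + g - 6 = (g - 1)*(g^2 + 5*g + 6) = (g - 1)*(g + 3)*(g + 2)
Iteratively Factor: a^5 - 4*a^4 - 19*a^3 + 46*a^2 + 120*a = (a + 2)*(a^4 - 6*a^3 - 7*a^2 + 60*a) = (a + 2)*(a + 3)*(a^3 - 9*a^2 + 20*a) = (a - 5)*(a + 2)*(a + 3)*(a^2 - 4*a) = (a - 5)*(a - 4)*(a + 2)*(a + 3)*(a)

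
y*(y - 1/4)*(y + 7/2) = y^3 + 13*y^2/4 - 7*y/8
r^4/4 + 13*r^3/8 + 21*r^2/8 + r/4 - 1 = (r/4 + 1/2)*(r - 1/2)*(r + 1)*(r + 4)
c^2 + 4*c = c*(c + 4)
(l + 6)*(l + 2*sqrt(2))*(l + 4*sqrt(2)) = l^3 + 6*l^2 + 6*sqrt(2)*l^2 + 16*l + 36*sqrt(2)*l + 96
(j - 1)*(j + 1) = j^2 - 1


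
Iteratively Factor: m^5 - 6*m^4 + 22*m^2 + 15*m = (m + 1)*(m^4 - 7*m^3 + 7*m^2 + 15*m) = (m + 1)^2*(m^3 - 8*m^2 + 15*m) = m*(m + 1)^2*(m^2 - 8*m + 15) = m*(m - 3)*(m + 1)^2*(m - 5)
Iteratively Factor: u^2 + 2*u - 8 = (u - 2)*(u + 4)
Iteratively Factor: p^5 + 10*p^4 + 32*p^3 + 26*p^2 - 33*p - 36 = (p + 1)*(p^4 + 9*p^3 + 23*p^2 + 3*p - 36) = (p + 1)*(p + 4)*(p^3 + 5*p^2 + 3*p - 9) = (p + 1)*(p + 3)*(p + 4)*(p^2 + 2*p - 3) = (p + 1)*(p + 3)^2*(p + 4)*(p - 1)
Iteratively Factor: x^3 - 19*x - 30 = (x + 2)*(x^2 - 2*x - 15) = (x + 2)*(x + 3)*(x - 5)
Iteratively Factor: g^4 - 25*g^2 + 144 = (g + 3)*(g^3 - 3*g^2 - 16*g + 48) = (g - 4)*(g + 3)*(g^2 + g - 12) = (g - 4)*(g - 3)*(g + 3)*(g + 4)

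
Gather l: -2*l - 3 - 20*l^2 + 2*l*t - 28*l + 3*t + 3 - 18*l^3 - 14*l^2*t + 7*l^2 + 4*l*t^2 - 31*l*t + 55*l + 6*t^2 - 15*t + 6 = -18*l^3 + l^2*(-14*t - 13) + l*(4*t^2 - 29*t + 25) + 6*t^2 - 12*t + 6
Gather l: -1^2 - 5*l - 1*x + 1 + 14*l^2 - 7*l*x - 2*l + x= 14*l^2 + l*(-7*x - 7)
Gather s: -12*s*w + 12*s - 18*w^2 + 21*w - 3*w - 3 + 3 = s*(12 - 12*w) - 18*w^2 + 18*w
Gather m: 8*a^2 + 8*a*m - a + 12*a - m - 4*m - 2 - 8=8*a^2 + 11*a + m*(8*a - 5) - 10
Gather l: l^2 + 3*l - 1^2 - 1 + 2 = l^2 + 3*l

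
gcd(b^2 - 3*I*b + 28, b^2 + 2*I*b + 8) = b + 4*I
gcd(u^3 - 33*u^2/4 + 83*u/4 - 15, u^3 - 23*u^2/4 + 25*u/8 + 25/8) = u - 5/4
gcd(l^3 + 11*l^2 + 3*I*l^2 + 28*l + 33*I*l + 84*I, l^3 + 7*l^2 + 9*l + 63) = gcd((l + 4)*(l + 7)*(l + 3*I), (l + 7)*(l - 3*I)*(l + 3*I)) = l^2 + l*(7 + 3*I) + 21*I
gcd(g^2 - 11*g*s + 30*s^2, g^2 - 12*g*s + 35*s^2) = -g + 5*s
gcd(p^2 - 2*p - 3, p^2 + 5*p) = 1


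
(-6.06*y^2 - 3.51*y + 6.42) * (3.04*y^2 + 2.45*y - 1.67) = -18.4224*y^4 - 25.5174*y^3 + 21.0375*y^2 + 21.5907*y - 10.7214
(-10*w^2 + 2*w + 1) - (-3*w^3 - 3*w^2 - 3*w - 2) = 3*w^3 - 7*w^2 + 5*w + 3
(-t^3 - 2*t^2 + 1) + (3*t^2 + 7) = -t^3 + t^2 + 8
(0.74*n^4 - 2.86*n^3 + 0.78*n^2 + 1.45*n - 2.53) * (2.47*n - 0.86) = 1.8278*n^5 - 7.7006*n^4 + 4.3862*n^3 + 2.9107*n^2 - 7.4961*n + 2.1758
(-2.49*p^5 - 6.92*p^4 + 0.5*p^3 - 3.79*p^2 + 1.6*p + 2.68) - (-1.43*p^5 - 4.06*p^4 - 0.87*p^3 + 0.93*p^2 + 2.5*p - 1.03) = -1.06*p^5 - 2.86*p^4 + 1.37*p^3 - 4.72*p^2 - 0.9*p + 3.71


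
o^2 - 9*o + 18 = (o - 6)*(o - 3)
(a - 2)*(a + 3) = a^2 + a - 6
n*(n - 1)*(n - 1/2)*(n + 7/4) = n^4 + n^3/4 - 17*n^2/8 + 7*n/8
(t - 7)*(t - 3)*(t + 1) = t^3 - 9*t^2 + 11*t + 21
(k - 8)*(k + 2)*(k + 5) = k^3 - k^2 - 46*k - 80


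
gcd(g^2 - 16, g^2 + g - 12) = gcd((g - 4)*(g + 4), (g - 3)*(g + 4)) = g + 4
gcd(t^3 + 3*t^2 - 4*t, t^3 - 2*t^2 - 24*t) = t^2 + 4*t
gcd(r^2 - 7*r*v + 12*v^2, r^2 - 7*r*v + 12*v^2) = r^2 - 7*r*v + 12*v^2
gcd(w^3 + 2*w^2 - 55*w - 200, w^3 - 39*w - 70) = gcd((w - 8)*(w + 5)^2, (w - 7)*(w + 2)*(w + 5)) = w + 5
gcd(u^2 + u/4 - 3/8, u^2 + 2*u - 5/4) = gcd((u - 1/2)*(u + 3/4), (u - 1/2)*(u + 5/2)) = u - 1/2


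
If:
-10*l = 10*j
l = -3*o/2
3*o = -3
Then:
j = -3/2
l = 3/2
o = -1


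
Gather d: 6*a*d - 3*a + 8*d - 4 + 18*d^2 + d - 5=-3*a + 18*d^2 + d*(6*a + 9) - 9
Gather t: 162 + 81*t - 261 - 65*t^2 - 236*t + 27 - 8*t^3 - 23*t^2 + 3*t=-8*t^3 - 88*t^2 - 152*t - 72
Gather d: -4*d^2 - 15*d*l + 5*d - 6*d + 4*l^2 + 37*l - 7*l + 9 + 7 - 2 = -4*d^2 + d*(-15*l - 1) + 4*l^2 + 30*l + 14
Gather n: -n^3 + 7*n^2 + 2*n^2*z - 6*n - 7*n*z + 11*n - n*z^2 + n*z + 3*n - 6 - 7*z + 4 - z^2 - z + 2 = -n^3 + n^2*(2*z + 7) + n*(-z^2 - 6*z + 8) - z^2 - 8*z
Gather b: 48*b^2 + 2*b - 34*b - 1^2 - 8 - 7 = 48*b^2 - 32*b - 16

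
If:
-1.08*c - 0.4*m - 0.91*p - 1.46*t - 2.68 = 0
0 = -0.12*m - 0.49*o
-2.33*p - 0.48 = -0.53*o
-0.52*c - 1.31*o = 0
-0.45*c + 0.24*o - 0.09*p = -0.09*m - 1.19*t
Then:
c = -1.16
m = -1.88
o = 0.46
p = -0.10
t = -0.40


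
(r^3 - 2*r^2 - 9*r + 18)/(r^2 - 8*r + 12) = (r^2 - 9)/(r - 6)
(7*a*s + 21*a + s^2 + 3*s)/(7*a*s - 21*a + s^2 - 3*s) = (s + 3)/(s - 3)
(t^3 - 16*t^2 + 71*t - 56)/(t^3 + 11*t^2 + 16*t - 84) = (t^3 - 16*t^2 + 71*t - 56)/(t^3 + 11*t^2 + 16*t - 84)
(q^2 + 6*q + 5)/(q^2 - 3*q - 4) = (q + 5)/(q - 4)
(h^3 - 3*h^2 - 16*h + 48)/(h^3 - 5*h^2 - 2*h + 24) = (h + 4)/(h + 2)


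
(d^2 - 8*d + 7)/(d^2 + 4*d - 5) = (d - 7)/(d + 5)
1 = 1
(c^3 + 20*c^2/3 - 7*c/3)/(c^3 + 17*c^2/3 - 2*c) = (c + 7)/(c + 6)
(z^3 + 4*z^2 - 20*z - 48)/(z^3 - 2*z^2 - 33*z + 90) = (z^2 - 2*z - 8)/(z^2 - 8*z + 15)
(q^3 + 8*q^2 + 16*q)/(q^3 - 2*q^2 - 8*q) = (q^2 + 8*q + 16)/(q^2 - 2*q - 8)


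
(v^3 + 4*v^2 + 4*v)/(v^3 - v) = (v^2 + 4*v + 4)/(v^2 - 1)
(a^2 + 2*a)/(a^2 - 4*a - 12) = a/(a - 6)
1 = 1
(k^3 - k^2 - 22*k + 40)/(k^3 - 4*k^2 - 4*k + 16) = (k + 5)/(k + 2)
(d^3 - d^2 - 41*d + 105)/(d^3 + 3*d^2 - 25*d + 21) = (d - 5)/(d - 1)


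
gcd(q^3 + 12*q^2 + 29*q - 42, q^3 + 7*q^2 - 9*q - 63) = q + 7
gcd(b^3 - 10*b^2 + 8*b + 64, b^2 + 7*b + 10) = b + 2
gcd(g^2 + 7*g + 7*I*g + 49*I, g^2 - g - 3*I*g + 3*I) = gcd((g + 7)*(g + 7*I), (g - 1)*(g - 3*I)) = 1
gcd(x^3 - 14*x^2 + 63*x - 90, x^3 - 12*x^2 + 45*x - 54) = x^2 - 9*x + 18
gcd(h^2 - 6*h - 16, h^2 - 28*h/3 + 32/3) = h - 8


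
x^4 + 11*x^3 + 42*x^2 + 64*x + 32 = (x + 1)*(x + 2)*(x + 4)^2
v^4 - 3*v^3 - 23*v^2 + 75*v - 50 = (v - 5)*(v - 2)*(v - 1)*(v + 5)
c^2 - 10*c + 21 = (c - 7)*(c - 3)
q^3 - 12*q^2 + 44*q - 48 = (q - 6)*(q - 4)*(q - 2)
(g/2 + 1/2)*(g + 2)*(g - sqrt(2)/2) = g^3/2 - sqrt(2)*g^2/4 + 3*g^2/2 - 3*sqrt(2)*g/4 + g - sqrt(2)/2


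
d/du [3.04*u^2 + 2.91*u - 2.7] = 6.08*u + 2.91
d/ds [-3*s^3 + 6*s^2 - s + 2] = -9*s^2 + 12*s - 1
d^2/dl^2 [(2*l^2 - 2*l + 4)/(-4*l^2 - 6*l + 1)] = 4*(40*l^3 - 108*l^2 - 132*l - 75)/(64*l^6 + 288*l^5 + 384*l^4 + 72*l^3 - 96*l^2 + 18*l - 1)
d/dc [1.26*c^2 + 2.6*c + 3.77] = 2.52*c + 2.6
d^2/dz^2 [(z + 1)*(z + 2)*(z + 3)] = 6*z + 12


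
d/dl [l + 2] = 1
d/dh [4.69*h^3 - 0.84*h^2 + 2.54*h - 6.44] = 14.07*h^2 - 1.68*h + 2.54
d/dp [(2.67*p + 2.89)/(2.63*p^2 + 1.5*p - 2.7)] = (7.0221*p^2 + 4.005*p - (2.67*p + 2.89)*(5.26*p + 1.5) - 7.209)/(2.63*p^2 + 1.5*p - 2.7)^2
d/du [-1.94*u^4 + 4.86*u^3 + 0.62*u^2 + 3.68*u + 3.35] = -7.76*u^3 + 14.58*u^2 + 1.24*u + 3.68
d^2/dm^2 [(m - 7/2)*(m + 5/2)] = 2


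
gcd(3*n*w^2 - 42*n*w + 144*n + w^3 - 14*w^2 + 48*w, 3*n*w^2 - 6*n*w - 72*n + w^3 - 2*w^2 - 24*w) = 3*n*w - 18*n + w^2 - 6*w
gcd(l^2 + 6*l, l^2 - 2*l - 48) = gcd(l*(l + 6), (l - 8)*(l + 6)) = l + 6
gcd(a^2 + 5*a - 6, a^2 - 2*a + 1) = a - 1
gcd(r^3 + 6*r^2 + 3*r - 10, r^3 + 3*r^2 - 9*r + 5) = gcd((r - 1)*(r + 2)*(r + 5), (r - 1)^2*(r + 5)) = r^2 + 4*r - 5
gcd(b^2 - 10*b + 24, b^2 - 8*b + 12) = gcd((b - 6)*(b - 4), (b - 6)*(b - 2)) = b - 6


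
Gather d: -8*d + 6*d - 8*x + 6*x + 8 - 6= -2*d - 2*x + 2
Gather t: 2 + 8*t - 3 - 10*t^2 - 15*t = -10*t^2 - 7*t - 1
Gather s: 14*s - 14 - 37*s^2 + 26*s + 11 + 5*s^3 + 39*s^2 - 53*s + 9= 5*s^3 + 2*s^2 - 13*s + 6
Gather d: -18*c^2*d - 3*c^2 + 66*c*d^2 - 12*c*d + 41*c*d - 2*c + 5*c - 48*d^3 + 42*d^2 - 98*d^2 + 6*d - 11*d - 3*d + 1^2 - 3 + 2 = -3*c^2 + 3*c - 48*d^3 + d^2*(66*c - 56) + d*(-18*c^2 + 29*c - 8)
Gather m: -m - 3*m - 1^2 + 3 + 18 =20 - 4*m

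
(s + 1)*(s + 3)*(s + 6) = s^3 + 10*s^2 + 27*s + 18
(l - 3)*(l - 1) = l^2 - 4*l + 3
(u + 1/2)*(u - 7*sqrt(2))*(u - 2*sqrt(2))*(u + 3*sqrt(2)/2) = u^4 - 15*sqrt(2)*u^3/2 + u^3/2 - 15*sqrt(2)*u^2/4 + u^2 + u/2 + 42*sqrt(2)*u + 21*sqrt(2)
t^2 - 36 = (t - 6)*(t + 6)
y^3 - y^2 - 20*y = y*(y - 5)*(y + 4)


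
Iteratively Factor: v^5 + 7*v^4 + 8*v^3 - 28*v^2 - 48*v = (v + 2)*(v^4 + 5*v^3 - 2*v^2 - 24*v) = v*(v + 2)*(v^3 + 5*v^2 - 2*v - 24) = v*(v - 2)*(v + 2)*(v^2 + 7*v + 12) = v*(v - 2)*(v + 2)*(v + 4)*(v + 3)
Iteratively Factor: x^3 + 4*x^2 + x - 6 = (x - 1)*(x^2 + 5*x + 6) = (x - 1)*(x + 3)*(x + 2)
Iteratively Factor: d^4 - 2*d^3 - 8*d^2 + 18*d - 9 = (d - 1)*(d^3 - d^2 - 9*d + 9) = (d - 1)^2*(d^2 - 9) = (d - 3)*(d - 1)^2*(d + 3)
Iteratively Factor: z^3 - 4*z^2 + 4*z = (z - 2)*(z^2 - 2*z) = (z - 2)^2*(z)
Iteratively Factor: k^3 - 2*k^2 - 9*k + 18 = (k - 3)*(k^2 + k - 6) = (k - 3)*(k + 3)*(k - 2)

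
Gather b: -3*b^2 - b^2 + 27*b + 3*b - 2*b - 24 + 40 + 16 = -4*b^2 + 28*b + 32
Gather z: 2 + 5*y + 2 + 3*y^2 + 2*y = 3*y^2 + 7*y + 4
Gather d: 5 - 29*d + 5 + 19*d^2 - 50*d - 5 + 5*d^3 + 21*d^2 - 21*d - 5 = 5*d^3 + 40*d^2 - 100*d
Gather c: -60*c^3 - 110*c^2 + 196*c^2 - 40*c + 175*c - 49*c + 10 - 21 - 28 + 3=-60*c^3 + 86*c^2 + 86*c - 36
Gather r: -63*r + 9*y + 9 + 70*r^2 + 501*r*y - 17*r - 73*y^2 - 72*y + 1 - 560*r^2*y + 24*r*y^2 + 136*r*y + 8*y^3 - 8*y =r^2*(70 - 560*y) + r*(24*y^2 + 637*y - 80) + 8*y^3 - 73*y^2 - 71*y + 10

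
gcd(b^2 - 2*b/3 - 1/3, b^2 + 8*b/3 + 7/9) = b + 1/3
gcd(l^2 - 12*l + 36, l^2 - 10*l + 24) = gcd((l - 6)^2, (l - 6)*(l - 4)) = l - 6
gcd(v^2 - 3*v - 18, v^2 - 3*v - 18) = v^2 - 3*v - 18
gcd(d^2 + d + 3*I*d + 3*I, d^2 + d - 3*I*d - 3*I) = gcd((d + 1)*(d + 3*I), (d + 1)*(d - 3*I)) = d + 1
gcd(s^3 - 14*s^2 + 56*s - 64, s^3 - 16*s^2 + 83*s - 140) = s - 4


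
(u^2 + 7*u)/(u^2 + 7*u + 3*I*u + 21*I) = u/(u + 3*I)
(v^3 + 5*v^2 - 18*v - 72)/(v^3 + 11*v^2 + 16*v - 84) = (v^2 - v - 12)/(v^2 + 5*v - 14)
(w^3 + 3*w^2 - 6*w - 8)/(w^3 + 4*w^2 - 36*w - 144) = (w^2 - w - 2)/(w^2 - 36)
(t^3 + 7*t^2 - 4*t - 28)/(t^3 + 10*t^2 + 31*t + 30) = (t^2 + 5*t - 14)/(t^2 + 8*t + 15)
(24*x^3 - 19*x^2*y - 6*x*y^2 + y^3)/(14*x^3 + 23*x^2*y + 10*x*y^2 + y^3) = (24*x^3 - 19*x^2*y - 6*x*y^2 + y^3)/(14*x^3 + 23*x^2*y + 10*x*y^2 + y^3)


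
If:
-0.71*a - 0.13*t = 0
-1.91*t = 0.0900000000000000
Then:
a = 0.01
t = -0.05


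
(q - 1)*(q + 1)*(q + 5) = q^3 + 5*q^2 - q - 5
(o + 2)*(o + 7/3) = o^2 + 13*o/3 + 14/3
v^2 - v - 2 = (v - 2)*(v + 1)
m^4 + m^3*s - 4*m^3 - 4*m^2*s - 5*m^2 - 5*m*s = m*(m - 5)*(m + 1)*(m + s)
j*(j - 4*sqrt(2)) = j^2 - 4*sqrt(2)*j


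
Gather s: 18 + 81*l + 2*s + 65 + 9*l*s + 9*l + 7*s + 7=90*l + s*(9*l + 9) + 90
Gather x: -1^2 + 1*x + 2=x + 1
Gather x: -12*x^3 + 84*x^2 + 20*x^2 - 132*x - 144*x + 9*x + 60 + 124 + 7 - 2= -12*x^3 + 104*x^2 - 267*x + 189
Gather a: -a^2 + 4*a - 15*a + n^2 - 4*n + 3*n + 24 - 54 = -a^2 - 11*a + n^2 - n - 30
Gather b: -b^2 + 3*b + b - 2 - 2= -b^2 + 4*b - 4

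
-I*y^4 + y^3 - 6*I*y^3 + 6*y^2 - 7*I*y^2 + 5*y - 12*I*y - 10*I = (y + 5)*(y - I)*(y + 2*I)*(-I*y - I)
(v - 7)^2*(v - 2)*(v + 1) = v^4 - 15*v^3 + 61*v^2 - 21*v - 98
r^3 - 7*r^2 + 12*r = r*(r - 4)*(r - 3)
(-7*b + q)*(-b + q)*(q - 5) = 7*b^2*q - 35*b^2 - 8*b*q^2 + 40*b*q + q^3 - 5*q^2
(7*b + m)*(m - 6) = 7*b*m - 42*b + m^2 - 6*m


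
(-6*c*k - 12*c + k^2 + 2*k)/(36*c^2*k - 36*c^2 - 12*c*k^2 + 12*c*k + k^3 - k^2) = (-k - 2)/(6*c*k - 6*c - k^2 + k)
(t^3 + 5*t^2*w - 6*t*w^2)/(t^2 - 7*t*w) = (t^2 + 5*t*w - 6*w^2)/(t - 7*w)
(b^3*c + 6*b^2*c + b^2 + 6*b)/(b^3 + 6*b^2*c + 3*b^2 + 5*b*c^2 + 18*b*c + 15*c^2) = b*(b^2*c + 6*b*c + b + 6)/(b^3 + 6*b^2*c + 3*b^2 + 5*b*c^2 + 18*b*c + 15*c^2)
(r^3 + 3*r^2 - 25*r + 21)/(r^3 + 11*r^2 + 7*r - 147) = (r - 1)/(r + 7)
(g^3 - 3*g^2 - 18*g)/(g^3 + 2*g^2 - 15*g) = (g^2 - 3*g - 18)/(g^2 + 2*g - 15)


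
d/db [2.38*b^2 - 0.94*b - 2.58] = 4.76*b - 0.94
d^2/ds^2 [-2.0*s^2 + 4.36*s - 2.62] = -4.00000000000000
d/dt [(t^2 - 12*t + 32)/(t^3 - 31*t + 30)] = (2*(t - 6)*(t^3 - 31*t + 30) - (3*t^2 - 31)*(t^2 - 12*t + 32))/(t^3 - 31*t + 30)^2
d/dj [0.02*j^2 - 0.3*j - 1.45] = 0.04*j - 0.3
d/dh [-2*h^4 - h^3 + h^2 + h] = -8*h^3 - 3*h^2 + 2*h + 1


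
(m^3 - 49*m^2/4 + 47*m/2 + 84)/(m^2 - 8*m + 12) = (m^2 - 25*m/4 - 14)/(m - 2)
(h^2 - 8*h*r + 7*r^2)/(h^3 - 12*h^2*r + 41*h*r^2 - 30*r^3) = (h - 7*r)/(h^2 - 11*h*r + 30*r^2)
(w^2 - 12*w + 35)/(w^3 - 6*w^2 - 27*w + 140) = (w - 5)/(w^2 + w - 20)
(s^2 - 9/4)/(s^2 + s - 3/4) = (2*s - 3)/(2*s - 1)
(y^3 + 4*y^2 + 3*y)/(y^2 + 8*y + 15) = y*(y + 1)/(y + 5)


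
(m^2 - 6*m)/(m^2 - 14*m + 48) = m/(m - 8)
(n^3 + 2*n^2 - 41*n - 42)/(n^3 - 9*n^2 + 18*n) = (n^2 + 8*n + 7)/(n*(n - 3))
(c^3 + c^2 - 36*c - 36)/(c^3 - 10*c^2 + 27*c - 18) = (c^2 + 7*c + 6)/(c^2 - 4*c + 3)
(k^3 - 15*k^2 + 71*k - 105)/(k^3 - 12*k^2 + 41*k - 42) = (k - 5)/(k - 2)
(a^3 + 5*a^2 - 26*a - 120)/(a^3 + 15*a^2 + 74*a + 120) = (a - 5)/(a + 5)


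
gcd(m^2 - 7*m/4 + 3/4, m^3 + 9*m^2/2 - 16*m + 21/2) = m - 1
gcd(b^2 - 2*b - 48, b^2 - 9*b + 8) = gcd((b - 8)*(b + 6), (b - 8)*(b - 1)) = b - 8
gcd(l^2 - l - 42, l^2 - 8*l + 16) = 1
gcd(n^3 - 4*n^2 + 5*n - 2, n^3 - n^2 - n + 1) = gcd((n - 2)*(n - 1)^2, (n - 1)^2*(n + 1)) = n^2 - 2*n + 1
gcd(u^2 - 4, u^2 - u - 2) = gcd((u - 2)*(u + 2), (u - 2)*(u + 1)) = u - 2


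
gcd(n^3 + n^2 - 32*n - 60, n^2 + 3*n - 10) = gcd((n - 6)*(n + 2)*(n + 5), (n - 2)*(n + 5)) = n + 5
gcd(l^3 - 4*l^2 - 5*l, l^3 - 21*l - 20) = l^2 - 4*l - 5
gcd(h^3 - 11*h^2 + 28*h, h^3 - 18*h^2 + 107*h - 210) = h - 7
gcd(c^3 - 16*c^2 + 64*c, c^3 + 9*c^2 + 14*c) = c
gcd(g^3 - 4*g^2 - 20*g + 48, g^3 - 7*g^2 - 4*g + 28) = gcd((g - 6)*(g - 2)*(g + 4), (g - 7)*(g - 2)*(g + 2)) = g - 2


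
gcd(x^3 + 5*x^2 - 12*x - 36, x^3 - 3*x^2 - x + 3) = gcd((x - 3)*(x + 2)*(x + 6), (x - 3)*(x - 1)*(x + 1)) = x - 3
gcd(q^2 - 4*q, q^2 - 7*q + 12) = q - 4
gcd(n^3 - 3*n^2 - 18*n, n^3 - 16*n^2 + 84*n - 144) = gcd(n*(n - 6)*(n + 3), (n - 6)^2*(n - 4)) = n - 6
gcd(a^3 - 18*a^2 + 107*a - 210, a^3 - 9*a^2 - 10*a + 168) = a^2 - 13*a + 42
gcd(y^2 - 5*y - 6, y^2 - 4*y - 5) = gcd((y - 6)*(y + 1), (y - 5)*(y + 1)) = y + 1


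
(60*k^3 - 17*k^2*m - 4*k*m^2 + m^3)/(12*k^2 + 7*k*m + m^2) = (15*k^2 - 8*k*m + m^2)/(3*k + m)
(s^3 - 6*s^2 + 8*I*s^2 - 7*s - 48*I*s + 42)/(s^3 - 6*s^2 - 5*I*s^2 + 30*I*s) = (s^2 + 8*I*s - 7)/(s*(s - 5*I))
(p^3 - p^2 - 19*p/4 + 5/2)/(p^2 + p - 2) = (p^2 - 3*p + 5/4)/(p - 1)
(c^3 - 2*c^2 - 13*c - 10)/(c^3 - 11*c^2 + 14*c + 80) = (c + 1)/(c - 8)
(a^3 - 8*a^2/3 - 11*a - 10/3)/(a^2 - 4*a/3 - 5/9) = 3*(a^2 - 3*a - 10)/(3*a - 5)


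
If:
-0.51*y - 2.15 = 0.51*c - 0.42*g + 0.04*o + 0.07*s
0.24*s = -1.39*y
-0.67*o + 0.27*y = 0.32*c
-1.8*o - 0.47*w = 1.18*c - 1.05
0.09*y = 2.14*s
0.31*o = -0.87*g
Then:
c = -5.13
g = -0.87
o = 2.45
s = 0.00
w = 5.73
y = 0.00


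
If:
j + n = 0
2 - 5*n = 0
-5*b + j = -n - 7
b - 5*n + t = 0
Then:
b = 7/5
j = -2/5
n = 2/5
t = 3/5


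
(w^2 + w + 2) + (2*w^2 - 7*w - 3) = 3*w^2 - 6*w - 1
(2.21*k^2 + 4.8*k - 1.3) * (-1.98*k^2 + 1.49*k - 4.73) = -4.3758*k^4 - 6.2111*k^3 - 0.727300000000001*k^2 - 24.641*k + 6.149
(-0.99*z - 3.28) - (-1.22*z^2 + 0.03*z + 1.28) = 1.22*z^2 - 1.02*z - 4.56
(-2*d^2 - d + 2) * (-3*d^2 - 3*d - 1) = 6*d^4 + 9*d^3 - d^2 - 5*d - 2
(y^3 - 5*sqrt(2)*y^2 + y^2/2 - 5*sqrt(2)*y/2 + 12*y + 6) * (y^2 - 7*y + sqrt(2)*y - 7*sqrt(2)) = y^5 - 13*y^4/2 - 4*sqrt(2)*y^4 - 3*y^3/2 + 26*sqrt(2)*y^3 - 13*y^2 + 26*sqrt(2)*y^2 - 78*sqrt(2)*y - 7*y - 42*sqrt(2)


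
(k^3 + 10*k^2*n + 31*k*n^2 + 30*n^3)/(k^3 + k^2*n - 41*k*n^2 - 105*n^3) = (k + 2*n)/(k - 7*n)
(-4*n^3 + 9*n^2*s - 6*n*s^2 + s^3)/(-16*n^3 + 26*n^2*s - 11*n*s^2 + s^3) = (4*n^2 - 5*n*s + s^2)/(16*n^2 - 10*n*s + s^2)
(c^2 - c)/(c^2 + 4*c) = (c - 1)/(c + 4)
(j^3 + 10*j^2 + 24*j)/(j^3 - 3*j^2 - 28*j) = (j + 6)/(j - 7)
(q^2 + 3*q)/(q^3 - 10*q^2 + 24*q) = (q + 3)/(q^2 - 10*q + 24)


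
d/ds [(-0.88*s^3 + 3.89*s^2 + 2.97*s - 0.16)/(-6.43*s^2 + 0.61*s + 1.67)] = (5.6584*s^4 - 1.0736*s^3 + 17.0612*s^2 + 10.935*s + 5.0575)/(41.3449*s^4 - 7.8446*s^3 - 21.1041*s^2 + 2.0374*s + 2.7889)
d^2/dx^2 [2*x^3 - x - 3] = 12*x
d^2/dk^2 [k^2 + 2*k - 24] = 2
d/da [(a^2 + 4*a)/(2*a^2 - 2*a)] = -5/(2*a^2 - 4*a + 2)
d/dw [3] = 0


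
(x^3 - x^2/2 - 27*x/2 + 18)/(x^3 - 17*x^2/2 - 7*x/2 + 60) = (2*x^2 + 5*x - 12)/(2*x^2 - 11*x - 40)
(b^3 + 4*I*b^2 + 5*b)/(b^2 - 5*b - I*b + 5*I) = b*(b + 5*I)/(b - 5)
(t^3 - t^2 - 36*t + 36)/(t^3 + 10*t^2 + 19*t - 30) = (t - 6)/(t + 5)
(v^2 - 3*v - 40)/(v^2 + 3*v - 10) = (v - 8)/(v - 2)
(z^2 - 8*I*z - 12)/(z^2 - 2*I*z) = (z - 6*I)/z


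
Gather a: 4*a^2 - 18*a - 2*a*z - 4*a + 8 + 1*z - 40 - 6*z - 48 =4*a^2 + a*(-2*z - 22) - 5*z - 80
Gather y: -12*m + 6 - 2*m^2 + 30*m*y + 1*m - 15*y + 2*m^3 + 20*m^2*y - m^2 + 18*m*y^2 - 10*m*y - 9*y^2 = 2*m^3 - 3*m^2 - 11*m + y^2*(18*m - 9) + y*(20*m^2 + 20*m - 15) + 6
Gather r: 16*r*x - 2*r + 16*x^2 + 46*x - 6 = r*(16*x - 2) + 16*x^2 + 46*x - 6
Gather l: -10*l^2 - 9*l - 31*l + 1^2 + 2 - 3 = -10*l^2 - 40*l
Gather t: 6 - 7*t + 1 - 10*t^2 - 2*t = -10*t^2 - 9*t + 7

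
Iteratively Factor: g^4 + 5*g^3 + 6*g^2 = (g + 3)*(g^3 + 2*g^2) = g*(g + 3)*(g^2 + 2*g) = g*(g + 2)*(g + 3)*(g)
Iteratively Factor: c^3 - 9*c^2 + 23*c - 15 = (c - 5)*(c^2 - 4*c + 3) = (c - 5)*(c - 3)*(c - 1)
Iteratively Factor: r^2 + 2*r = (r + 2)*(r)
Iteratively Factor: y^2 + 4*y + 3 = (y + 1)*(y + 3)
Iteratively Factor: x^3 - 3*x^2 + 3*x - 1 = (x - 1)*(x^2 - 2*x + 1) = (x - 1)^2*(x - 1)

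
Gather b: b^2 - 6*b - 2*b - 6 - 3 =b^2 - 8*b - 9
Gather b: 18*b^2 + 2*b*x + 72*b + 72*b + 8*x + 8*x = 18*b^2 + b*(2*x + 144) + 16*x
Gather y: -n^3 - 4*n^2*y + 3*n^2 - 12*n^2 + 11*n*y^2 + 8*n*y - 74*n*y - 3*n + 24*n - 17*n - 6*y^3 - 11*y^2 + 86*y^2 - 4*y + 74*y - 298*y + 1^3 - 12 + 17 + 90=-n^3 - 9*n^2 + 4*n - 6*y^3 + y^2*(11*n + 75) + y*(-4*n^2 - 66*n - 228) + 96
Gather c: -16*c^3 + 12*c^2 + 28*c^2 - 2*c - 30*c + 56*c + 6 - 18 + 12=-16*c^3 + 40*c^2 + 24*c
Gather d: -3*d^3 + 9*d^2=-3*d^3 + 9*d^2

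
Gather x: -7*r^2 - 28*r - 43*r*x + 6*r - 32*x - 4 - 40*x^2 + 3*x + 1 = -7*r^2 - 22*r - 40*x^2 + x*(-43*r - 29) - 3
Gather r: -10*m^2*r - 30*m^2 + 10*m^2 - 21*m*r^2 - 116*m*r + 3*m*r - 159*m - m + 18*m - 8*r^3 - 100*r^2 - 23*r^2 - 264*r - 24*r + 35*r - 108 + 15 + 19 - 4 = -20*m^2 - 142*m - 8*r^3 + r^2*(-21*m - 123) + r*(-10*m^2 - 113*m - 253) - 78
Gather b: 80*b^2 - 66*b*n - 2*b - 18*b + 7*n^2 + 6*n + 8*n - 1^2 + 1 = 80*b^2 + b*(-66*n - 20) + 7*n^2 + 14*n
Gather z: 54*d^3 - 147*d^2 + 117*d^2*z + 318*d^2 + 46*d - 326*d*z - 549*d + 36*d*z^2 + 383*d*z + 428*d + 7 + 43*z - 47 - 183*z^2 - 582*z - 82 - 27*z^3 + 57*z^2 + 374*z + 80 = 54*d^3 + 171*d^2 - 75*d - 27*z^3 + z^2*(36*d - 126) + z*(117*d^2 + 57*d - 165) - 42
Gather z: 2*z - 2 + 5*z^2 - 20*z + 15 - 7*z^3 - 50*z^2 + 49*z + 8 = -7*z^3 - 45*z^2 + 31*z + 21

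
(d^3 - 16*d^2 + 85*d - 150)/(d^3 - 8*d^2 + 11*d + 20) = (d^2 - 11*d + 30)/(d^2 - 3*d - 4)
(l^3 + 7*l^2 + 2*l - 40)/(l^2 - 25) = (l^2 + 2*l - 8)/(l - 5)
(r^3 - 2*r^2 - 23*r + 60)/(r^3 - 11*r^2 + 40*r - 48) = (r + 5)/(r - 4)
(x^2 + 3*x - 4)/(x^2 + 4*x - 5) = (x + 4)/(x + 5)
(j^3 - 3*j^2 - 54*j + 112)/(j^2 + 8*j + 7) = (j^2 - 10*j + 16)/(j + 1)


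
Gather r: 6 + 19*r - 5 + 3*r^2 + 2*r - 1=3*r^2 + 21*r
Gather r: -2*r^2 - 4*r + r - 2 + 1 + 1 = -2*r^2 - 3*r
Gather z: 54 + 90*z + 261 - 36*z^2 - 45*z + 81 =-36*z^2 + 45*z + 396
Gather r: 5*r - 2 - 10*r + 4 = 2 - 5*r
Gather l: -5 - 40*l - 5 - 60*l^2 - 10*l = -60*l^2 - 50*l - 10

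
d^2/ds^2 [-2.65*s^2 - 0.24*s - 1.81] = -5.30000000000000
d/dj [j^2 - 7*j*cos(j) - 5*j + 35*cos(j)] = 7*j*sin(j) + 2*j - 35*sin(j) - 7*cos(j) - 5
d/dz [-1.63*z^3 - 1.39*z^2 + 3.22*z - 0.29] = -4.89*z^2 - 2.78*z + 3.22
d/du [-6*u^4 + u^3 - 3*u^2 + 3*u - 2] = -24*u^3 + 3*u^2 - 6*u + 3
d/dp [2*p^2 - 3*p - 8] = 4*p - 3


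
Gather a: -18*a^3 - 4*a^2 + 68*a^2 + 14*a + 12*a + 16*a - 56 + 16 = -18*a^3 + 64*a^2 + 42*a - 40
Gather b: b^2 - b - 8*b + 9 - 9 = b^2 - 9*b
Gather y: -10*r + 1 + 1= 2 - 10*r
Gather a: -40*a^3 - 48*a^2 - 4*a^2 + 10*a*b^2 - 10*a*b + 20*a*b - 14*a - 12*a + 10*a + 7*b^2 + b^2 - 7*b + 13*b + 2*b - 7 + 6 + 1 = -40*a^3 - 52*a^2 + a*(10*b^2 + 10*b - 16) + 8*b^2 + 8*b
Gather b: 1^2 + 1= 2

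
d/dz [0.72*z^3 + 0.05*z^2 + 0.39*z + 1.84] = 2.16*z^2 + 0.1*z + 0.39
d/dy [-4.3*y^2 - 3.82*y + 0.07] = -8.6*y - 3.82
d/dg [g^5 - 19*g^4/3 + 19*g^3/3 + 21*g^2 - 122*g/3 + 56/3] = 5*g^4 - 76*g^3/3 + 19*g^2 + 42*g - 122/3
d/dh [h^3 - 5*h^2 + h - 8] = 3*h^2 - 10*h + 1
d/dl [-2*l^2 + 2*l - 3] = 2 - 4*l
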